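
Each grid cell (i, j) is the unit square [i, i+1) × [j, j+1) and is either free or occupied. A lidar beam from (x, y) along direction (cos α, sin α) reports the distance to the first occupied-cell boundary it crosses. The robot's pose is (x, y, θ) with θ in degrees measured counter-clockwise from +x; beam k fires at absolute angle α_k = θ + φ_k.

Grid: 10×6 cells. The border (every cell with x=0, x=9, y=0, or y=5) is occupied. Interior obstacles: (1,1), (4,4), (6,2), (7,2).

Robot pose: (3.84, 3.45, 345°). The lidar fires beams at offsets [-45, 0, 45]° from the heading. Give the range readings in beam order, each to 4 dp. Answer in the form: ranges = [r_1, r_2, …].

beam 1: φ=-45°, α=300°
  d=(0.5000,-0.8660)  start (3,3)  tX=0.3200 tY=0.5196  stride 1/|dx|=2.0000 1/|dy|=1.1547
    cross x-line → (4,3), t=0.3200
    cross y-line → (4,2), t=0.5196
    cross y-line → (4,1), t=1.6743
    cross x-line → (5,1), t=2.3200
    cross y-line → (5,0), t=2.8290 (wall)
  → r_1 = 2.8290
beam 2: φ=0°, α=345°
  d=(0.9659,-0.2588)  start (3,3)  tX=0.1656 tY=1.7387  stride 1/|dx|=1.0353 1/|dy|=3.8637
    cross x-line → (4,3), t=0.1656
    cross x-line → (5,3), t=1.2009
    cross y-line → (5,2), t=1.7387
    cross x-line → (6,2), t=2.2362 (wall)
  → r_2 = 2.2362
beam 3: φ=45°, α=30°
  d=(0.8660,0.5000)  start (3,3)  tX=0.1848 tY=1.1000  stride 1/|dx|=1.1547 1/|dy|=2.0000
    cross x-line → (4,3), t=0.1848
    cross y-line → (4,4), t=1.1000 (wall)
  → r_3 = 1.1000

ranges = [2.8290, 2.2362, 1.1000]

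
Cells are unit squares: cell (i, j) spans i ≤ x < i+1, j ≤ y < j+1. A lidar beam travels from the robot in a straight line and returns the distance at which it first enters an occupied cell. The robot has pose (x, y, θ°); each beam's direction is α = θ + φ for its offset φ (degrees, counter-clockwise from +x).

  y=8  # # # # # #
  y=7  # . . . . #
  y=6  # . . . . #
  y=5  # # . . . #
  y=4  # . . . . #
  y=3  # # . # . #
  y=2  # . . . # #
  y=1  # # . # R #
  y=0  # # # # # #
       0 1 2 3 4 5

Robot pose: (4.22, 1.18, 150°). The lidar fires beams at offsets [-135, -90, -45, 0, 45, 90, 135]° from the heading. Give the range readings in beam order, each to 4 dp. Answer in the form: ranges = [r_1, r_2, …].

ranges = [0.8075, 0.9469, 0.8489, 0.2540, 0.2278, 0.2078, 0.1863]

beam 1: φ=-135°, α=15°
  d=(0.9659,0.2588)  start (4,1)  tX=0.8075 tY=3.1682  stride 1/|dx|=1.0353 1/|dy|=3.8637
    cross x-line → (5,1), t=0.8075 (wall)
  → r_1 = 0.8075
beam 2: φ=-90°, α=60°
  d=(0.5000,0.8660)  start (4,1)  tX=1.5600 tY=0.9469  stride 1/|dx|=2.0000 1/|dy|=1.1547
    cross y-line → (4,2), t=0.9469 (wall)
  → r_2 = 0.9469
beam 3: φ=-45°, α=105°
  d=(-0.2588,0.9659)  start (4,1)  tX=0.8500 tY=0.8489  stride 1/|dx|=3.8637 1/|dy|=1.0353
    cross y-line → (4,2), t=0.8489 (wall)
  → r_3 = 0.8489
beam 4: φ=0°, α=150°
  d=(-0.8660,0.5000)  start (4,1)  tX=0.2540 tY=1.6400  stride 1/|dx|=1.1547 1/|dy|=2.0000
    cross x-line → (3,1), t=0.2540 (wall)
  → r_4 = 0.2540
beam 5: φ=45°, α=195°
  d=(-0.9659,-0.2588)  start (4,1)  tX=0.2278 tY=0.6955  stride 1/|dx|=1.0353 1/|dy|=3.8637
    cross x-line → (3,1), t=0.2278 (wall)
  → r_5 = 0.2278
beam 6: φ=90°, α=240°
  d=(-0.5000,-0.8660)  start (4,1)  tX=0.4400 tY=0.2078  stride 1/|dx|=2.0000 1/|dy|=1.1547
    cross y-line → (4,0), t=0.2078 (wall)
  → r_6 = 0.2078
beam 7: φ=135°, α=285°
  d=(0.2588,-0.9659)  start (4,1)  tX=3.0137 tY=0.1863  stride 1/|dx|=3.8637 1/|dy|=1.0353
    cross y-line → (4,0), t=0.1863 (wall)
  → r_7 = 0.1863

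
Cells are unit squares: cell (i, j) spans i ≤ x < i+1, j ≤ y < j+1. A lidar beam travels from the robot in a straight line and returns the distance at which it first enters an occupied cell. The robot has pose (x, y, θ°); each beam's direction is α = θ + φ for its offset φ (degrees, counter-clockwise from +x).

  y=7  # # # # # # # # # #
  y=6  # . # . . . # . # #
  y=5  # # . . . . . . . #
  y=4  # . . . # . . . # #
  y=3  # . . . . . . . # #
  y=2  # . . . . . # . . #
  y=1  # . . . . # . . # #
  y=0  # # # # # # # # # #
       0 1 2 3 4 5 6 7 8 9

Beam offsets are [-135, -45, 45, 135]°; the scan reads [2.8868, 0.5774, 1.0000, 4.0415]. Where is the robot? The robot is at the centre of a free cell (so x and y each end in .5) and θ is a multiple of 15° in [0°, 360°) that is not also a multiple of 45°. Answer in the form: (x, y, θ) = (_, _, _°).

(x, y, θ) = (1.5, 3.5, 195°)

The pose lattice has 38·16 = 608 candidates. Test each by forward raycasting.
  (5.5, 5.5, 60°): beam 1 = 2.5882 ≠ 2.8868 ✗
  (6.5, 3.5, 120°): beam 1 = 1.5529 ≠ 2.8868 ✗
  (6.5, 3.5, 285°): beam 1 = 1.7321 ≠ 2.8868 ✗
  (4.5, 3.5, 195°): beam 1 = 0.5774 ≠ 2.8868 ✗
  …
  (1.5, 3.5, 195°): r_1=2.8868, r_2=0.5774, r_3=1.0000, r_4=4.0415 — all match ✓
No second candidate reproduces the full scan.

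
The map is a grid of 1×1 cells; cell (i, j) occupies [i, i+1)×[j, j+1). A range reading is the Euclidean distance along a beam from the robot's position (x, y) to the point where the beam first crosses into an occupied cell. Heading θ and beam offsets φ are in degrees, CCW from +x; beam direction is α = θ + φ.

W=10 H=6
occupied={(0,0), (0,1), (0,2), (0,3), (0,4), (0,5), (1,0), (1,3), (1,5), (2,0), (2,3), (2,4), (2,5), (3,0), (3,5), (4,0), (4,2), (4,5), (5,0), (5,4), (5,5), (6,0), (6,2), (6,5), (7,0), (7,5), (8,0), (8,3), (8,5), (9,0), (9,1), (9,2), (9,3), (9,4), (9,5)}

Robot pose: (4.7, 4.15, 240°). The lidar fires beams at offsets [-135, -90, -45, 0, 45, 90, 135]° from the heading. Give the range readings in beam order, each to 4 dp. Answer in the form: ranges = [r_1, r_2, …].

beam 1: φ=-135°, α=105°
  cosα=-0.2588 sinα=0.9659 | (4,4) | tMaxX 2.7046 tMaxY 0.8800 | tΔX 3.8637 tΔY 1.0353
    t=0.8800 [y] (4,5) — stop
  → r_1 = 0.8800
beam 2: φ=-90°, α=150°
  cosα=-0.8660 sinα=0.5000 | (4,4) | tMaxX 0.8083 tMaxY 1.7000 | tΔX 1.1547 tΔY 2.0000
    t=0.8083 [x] (3,4)
    t=1.7000 [y] (3,5) — stop
  → r_2 = 1.7000
beam 3: φ=-45°, α=195°
  cosα=-0.9659 sinα=-0.2588 | (4,4) | tMaxX 0.7247 tMaxY 0.5796 | tΔX 1.0353 tΔY 3.8637
    t=0.5796 [y] (4,3)
    t=0.7247 [x] (3,3)
    t=1.7600 [x] (2,3) — stop
  → r_3 = 1.7600
beam 4: φ=0°, α=240°
  cosα=-0.5000 sinα=-0.8660 | (4,4) | tMaxX 1.4000 tMaxY 0.1732 | tΔX 2.0000 tΔY 1.1547
    t=0.1732 [y] (4,3)
    t=1.3279 [y] (4,2) — stop
  → r_4 = 1.3279
beam 5: φ=45°, α=285°
  cosα=0.2588 sinα=-0.9659 | (4,4) | tMaxX 1.1591 tMaxY 0.1553 | tΔX 3.8637 tΔY 1.0353
    t=0.1553 [y] (4,3)
    t=1.1591 [x] (5,3)
    t=1.1906 [y] (5,2)
    t=2.2258 [y] (5,1)
    t=3.2611 [y] (5,0) — stop
  → r_5 = 3.2611
beam 6: φ=90°, α=330°
  cosα=0.8660 sinα=-0.5000 | (4,4) | tMaxX 0.3464 tMaxY 0.3000 | tΔX 1.1547 tΔY 2.0000
    t=0.3000 [y] (4,3)
    t=0.3464 [x] (5,3)
    t=1.5011 [x] (6,3)
    t=2.3000 [y] (6,2) — stop
  → r_6 = 2.3000
beam 7: φ=135°, α=15°
  cosα=0.9659 sinα=0.2588 | (4,4) | tMaxX 0.3106 tMaxY 3.2841 | tΔX 1.0353 tΔY 3.8637
    t=0.3106 [x] (5,4) — stop
  → r_7 = 0.3106

ranges = [0.8800, 1.7000, 1.7600, 1.3279, 3.2611, 2.3000, 0.3106]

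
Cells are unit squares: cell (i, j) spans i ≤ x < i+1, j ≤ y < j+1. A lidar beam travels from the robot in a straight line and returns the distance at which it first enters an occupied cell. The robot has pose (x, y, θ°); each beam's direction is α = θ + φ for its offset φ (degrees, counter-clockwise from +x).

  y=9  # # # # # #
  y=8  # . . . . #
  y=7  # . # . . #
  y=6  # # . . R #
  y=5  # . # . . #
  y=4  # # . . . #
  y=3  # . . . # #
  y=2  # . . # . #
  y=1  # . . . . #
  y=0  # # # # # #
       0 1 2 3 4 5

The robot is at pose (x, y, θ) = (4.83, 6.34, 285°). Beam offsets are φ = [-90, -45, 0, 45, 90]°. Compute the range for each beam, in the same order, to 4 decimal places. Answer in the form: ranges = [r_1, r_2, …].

ranges = [1.8946, 6.1661, 0.6568, 0.1963, 0.1760]

beam 1: φ=-90°, α=195°
  d=(-0.9659,-0.2588)  start (4,6)  tX=0.8593 tY=1.3137  stride 1/|dx|=1.0353 1/|dy|=3.8637
    cross x-line → (3,6), t=0.8593
    cross y-line → (3,5), t=1.3137
    cross x-line → (2,5), t=1.8946 (wall)
  → r_1 = 1.8946
beam 2: φ=-45°, α=240°
  d=(-0.5000,-0.8660)  start (4,6)  tX=1.6600 tY=0.3926  stride 1/|dx|=2.0000 1/|dy|=1.1547
    cross y-line → (4,5), t=0.3926
    cross y-line → (4,4), t=1.5473
    cross x-line → (3,4), t=1.6600
    cross y-line → (3,3), t=2.7020
    cross x-line → (2,3), t=3.6600
    cross y-line → (2,2), t=3.8567
    cross y-line → (2,1), t=5.0114
    cross x-line → (1,1), t=5.6600
    cross y-line → (1,0), t=6.1661 (wall)
  → r_2 = 6.1661
beam 3: φ=0°, α=285°
  d=(0.2588,-0.9659)  start (4,6)  tX=0.6568 tY=0.3520  stride 1/|dx|=3.8637 1/|dy|=1.0353
    cross y-line → (4,5), t=0.3520
    cross x-line → (5,5), t=0.6568 (wall)
  → r_3 = 0.6568
beam 4: φ=45°, α=330°
  d=(0.8660,-0.5000)  start (4,6)  tX=0.1963 tY=0.6800  stride 1/|dx|=1.1547 1/|dy|=2.0000
    cross x-line → (5,6), t=0.1963 (wall)
  → r_4 = 0.1963
beam 5: φ=90°, α=15°
  d=(0.9659,0.2588)  start (4,6)  tX=0.1760 tY=2.5500  stride 1/|dx|=1.0353 1/|dy|=3.8637
    cross x-line → (5,6), t=0.1760 (wall)
  → r_5 = 0.1760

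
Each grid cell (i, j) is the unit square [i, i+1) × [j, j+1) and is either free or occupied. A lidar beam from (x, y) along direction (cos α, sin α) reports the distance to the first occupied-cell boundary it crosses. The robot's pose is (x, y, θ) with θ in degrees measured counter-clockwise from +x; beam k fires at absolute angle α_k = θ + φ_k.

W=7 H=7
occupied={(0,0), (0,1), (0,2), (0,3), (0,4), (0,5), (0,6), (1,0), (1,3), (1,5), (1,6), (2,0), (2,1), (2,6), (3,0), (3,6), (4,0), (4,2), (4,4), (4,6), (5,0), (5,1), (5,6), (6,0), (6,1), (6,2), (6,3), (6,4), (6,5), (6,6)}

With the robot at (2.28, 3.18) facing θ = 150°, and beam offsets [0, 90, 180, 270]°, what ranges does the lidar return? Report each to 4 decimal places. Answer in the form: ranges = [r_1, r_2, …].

beam 1: φ=0°, α=150°
  dir = (cos 150°, sin 150°) = (-0.8660, 0.5000); from cell (2,3)
  next x-line at t=0.3233, next y-line at t=1.6400; Δt_x=1.1547, Δt_y=2.0000
    x: enter (1,3) at t=0.3233 ← occupied
  → r_1 = 0.3233
beam 2: φ=90°, α=240°
  dir = (cos 240°, sin 240°) = (-0.5000, -0.8660); from cell (2,3)
  next x-line at t=0.5600, next y-line at t=0.2078; Δt_x=2.0000, Δt_y=1.1547
    y: enter (2,2) at t=0.2078
    x: enter (1,2) at t=0.5600
    y: enter (1,1) at t=1.3625
    y: enter (1,0) at t=2.5172 ← occupied
  → r_2 = 2.5172
beam 3: φ=180°, α=330°
  dir = (cos 330°, sin 330°) = (0.8660, -0.5000); from cell (2,3)
  next x-line at t=0.8314, next y-line at t=0.3600; Δt_x=1.1547, Δt_y=2.0000
    y: enter (2,2) at t=0.3600
    x: enter (3,2) at t=0.8314
    x: enter (4,2) at t=1.9861 ← occupied
  → r_3 = 1.9861
beam 4: φ=270°, α=60°
  dir = (cos 60°, sin 60°) = (0.5000, 0.8660); from cell (2,3)
  next x-line at t=1.4400, next y-line at t=0.9469; Δt_x=2.0000, Δt_y=1.1547
    y: enter (2,4) at t=0.9469
    x: enter (3,4) at t=1.4400
    y: enter (3,5) at t=2.1016
    y: enter (3,6) at t=3.2563 ← occupied
  → r_4 = 3.2563

ranges = [0.3233, 2.5172, 1.9861, 3.2563]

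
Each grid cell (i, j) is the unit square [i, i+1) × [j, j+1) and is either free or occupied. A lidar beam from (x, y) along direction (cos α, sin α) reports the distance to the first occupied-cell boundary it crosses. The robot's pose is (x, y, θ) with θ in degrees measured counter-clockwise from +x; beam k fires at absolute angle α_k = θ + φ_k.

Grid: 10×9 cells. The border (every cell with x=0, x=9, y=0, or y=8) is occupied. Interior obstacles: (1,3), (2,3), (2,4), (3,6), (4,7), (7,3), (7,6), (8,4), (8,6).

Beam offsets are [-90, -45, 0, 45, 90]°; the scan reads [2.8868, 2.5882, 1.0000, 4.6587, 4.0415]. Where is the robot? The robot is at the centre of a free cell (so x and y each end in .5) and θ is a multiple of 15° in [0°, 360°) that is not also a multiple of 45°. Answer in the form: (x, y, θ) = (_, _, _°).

(x, y, θ) = (3.5, 5.5, 240°)

The pose lattice has 47·16 = 752 candidates. Test each by forward raycasting.
  (8.5, 7.5, 210°): beam 1 = 0.5774 ≠ 2.8868 ✗
  (3.5, 2.5, 345°): beam 1 = 1.5529 ≠ 2.8868 ✗
  (1.5, 6.5, 285°): beam 1 = 0.5176 ≠ 2.8868 ✗
  (7.5, 4.5, 345°): beam 1 = 0.5176 ≠ 2.8868 ✗
  (2.5, 1.5, 105°): beam 1 = 6.7293 ≠ 2.8868 ✗
  …
  (3.5, 5.5, 240°): r_1=2.8868, r_2=2.5882, r_3=1.0000, r_4=4.6587, r_5=4.0415 — all match ✓
No second candidate reproduces the full scan.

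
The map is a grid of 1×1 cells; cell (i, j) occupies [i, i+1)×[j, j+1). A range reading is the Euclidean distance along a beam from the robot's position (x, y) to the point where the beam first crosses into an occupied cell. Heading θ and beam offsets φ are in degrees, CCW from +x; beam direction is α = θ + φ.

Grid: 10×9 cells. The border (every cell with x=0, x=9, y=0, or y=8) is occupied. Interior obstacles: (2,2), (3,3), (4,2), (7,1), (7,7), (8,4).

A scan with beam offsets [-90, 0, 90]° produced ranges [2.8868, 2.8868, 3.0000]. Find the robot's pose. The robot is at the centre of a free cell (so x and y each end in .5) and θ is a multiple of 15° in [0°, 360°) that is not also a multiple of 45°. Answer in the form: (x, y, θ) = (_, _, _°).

Candidates: 50 free-cell centres × 16 headings = 800 poses. Raycast each; keep the one whose scan matches to 4 dp.
  (6.5, 1.5, 255°): beam 1 = 1.9319 ≠ 2.8868 ✗
  (3.5, 5.5, 330°): beam 2 = 6.3509 ≠ 2.8868 ✗
  (4.5, 5.5, 150°): beam 2 = 4.0415 ≠ 2.8868 ✗
  …
  (6.5, 5.5, 120°): r_1=2.8868, r_2=2.8868, r_3=3.0000 — all match ✓
Unique over the lattice → pose = (6.5, 5.5, 120°).

(x, y, θ) = (6.5, 5.5, 120°)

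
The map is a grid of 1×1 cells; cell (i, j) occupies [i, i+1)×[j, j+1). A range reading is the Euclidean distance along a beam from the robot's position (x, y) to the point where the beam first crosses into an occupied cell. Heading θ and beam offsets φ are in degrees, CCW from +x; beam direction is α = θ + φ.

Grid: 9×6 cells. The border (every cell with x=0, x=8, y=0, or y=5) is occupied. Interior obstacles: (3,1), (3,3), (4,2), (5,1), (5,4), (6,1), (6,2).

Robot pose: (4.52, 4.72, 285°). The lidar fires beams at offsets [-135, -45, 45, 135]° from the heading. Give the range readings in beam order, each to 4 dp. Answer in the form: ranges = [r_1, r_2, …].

beam 1: φ=-135°, α=150°
  direction (-0.8660, 0.5000); cell (4,4); t to first gridline: x 0.6004, y 0.5600 (then +1.1547 / +2.0000)
    (4,5) via y @ 0.5600  # hit
  → r_1 = 0.5600
beam 2: φ=-45°, α=240°
  direction (-0.5000, -0.8660); cell (4,4); t to first gridline: x 1.0400, y 0.8314 (then +2.0000 / +1.1547)
    (4,3) via y @ 0.8314
    (3,3) via x @ 1.0400  # hit
  → r_2 = 1.0400
beam 3: φ=45°, α=330°
  direction (0.8660, -0.5000); cell (4,4); t to first gridline: x 0.5543, y 1.4400 (then +1.1547 / +2.0000)
    (5,4) via x @ 0.5543  # hit
  → r_3 = 0.5543
beam 4: φ=135°, α=60°
  direction (0.5000, 0.8660); cell (4,4); t to first gridline: x 0.9600, y 0.3233 (then +2.0000 / +1.1547)
    (4,5) via y @ 0.3233  # hit
  → r_4 = 0.3233

ranges = [0.5600, 1.0400, 0.5543, 0.3233]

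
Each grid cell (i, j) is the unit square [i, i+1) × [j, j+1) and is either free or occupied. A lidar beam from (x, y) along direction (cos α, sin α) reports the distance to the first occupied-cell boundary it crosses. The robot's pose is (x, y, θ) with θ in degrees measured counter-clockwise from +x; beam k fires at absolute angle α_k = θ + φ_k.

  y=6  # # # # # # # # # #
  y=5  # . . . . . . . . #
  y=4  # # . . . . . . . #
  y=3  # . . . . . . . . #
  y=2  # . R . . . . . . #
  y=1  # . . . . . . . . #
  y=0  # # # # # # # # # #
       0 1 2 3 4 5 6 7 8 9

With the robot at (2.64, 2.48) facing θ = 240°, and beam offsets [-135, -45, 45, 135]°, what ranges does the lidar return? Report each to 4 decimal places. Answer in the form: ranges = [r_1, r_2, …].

ranges = [2.4728, 1.6979, 1.5322, 6.5844]

beam 1: φ=-135°, α=105°
  direction (-0.2588, 0.9659); cell (2,2); t to first gridline: x 2.4728, y 0.5383 (then +3.8637 / +1.0353)
    (2,3) via y @ 0.5383
    (2,4) via y @ 1.5736
    (1,4) via x @ 2.4728  # hit
  → r_1 = 2.4728
beam 2: φ=-45°, α=195°
  direction (-0.9659, -0.2588); cell (2,2); t to first gridline: x 0.6626, y 1.8546 (then +1.0353 / +3.8637)
    (1,2) via x @ 0.6626
    (0,2) via x @ 1.6979  # hit
  → r_2 = 1.6979
beam 3: φ=45°, α=285°
  direction (0.2588, -0.9659); cell (2,2); t to first gridline: x 1.3909, y 0.4969 (then +3.8637 / +1.0353)
    (2,1) via y @ 0.4969
    (3,1) via x @ 1.3909
    (3,0) via y @ 1.5322  # hit
  → r_3 = 1.5322
beam 4: φ=135°, α=15°
  direction (0.9659, 0.2588); cell (2,2); t to first gridline: x 0.3727, y 2.0091 (then +1.0353 / +3.8637)
    (3,2) via x @ 0.3727
    (4,2) via x @ 1.4080
    (4,3) via y @ 2.0091
    (5,3) via x @ 2.4433
    (6,3) via x @ 3.4785
    (7,3) via x @ 4.5138
    (8,3) via x @ 5.5491
    (8,4) via y @ 5.8728
    (9,4) via x @ 6.5844  # hit
  → r_4 = 6.5844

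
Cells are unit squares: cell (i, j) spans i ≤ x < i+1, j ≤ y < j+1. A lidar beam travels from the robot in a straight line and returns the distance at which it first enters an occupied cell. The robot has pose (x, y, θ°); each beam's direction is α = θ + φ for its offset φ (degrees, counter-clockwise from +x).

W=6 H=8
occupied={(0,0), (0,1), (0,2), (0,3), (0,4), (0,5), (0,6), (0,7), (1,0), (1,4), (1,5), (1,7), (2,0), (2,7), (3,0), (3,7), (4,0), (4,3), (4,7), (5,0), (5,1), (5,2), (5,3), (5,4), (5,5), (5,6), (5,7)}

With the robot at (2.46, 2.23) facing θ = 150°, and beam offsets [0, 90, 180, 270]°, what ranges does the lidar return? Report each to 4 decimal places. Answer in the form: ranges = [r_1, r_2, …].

ranges = [1.6859, 1.4203, 2.4600, 5.0800]

beam 1: φ=0°, α=150°
  dir = (cos 150°, sin 150°) = (-0.8660, 0.5000); from cell (2,2)
  next x-line at t=0.5312, next y-line at t=1.5400; Δt_x=1.1547, Δt_y=2.0000
    x: enter (1,2) at t=0.5312
    y: enter (1,3) at t=1.5400
    x: enter (0,3) at t=1.6859 ← occupied
  → r_1 = 1.6859
beam 2: φ=90°, α=240°
  dir = (cos 240°, sin 240°) = (-0.5000, -0.8660); from cell (2,2)
  next x-line at t=0.9200, next y-line at t=0.2656; Δt_x=2.0000, Δt_y=1.1547
    y: enter (2,1) at t=0.2656
    x: enter (1,1) at t=0.9200
    y: enter (1,0) at t=1.4203 ← occupied
  → r_2 = 1.4203
beam 3: φ=180°, α=330°
  dir = (cos 330°, sin 330°) = (0.8660, -0.5000); from cell (2,2)
  next x-line at t=0.6235, next y-line at t=0.4600; Δt_x=1.1547, Δt_y=2.0000
    y: enter (2,1) at t=0.4600
    x: enter (3,1) at t=0.6235
    x: enter (4,1) at t=1.7782
    y: enter (4,0) at t=2.4600 ← occupied
  → r_3 = 2.4600
beam 4: φ=270°, α=60°
  dir = (cos 60°, sin 60°) = (0.5000, 0.8660); from cell (2,2)
  next x-line at t=1.0800, next y-line at t=0.8891; Δt_x=2.0000, Δt_y=1.1547
    y: enter (2,3) at t=0.8891
    x: enter (3,3) at t=1.0800
    y: enter (3,4) at t=2.0438
    x: enter (4,4) at t=3.0800
    y: enter (4,5) at t=3.1985
    y: enter (4,6) at t=4.3532
    x: enter (5,6) at t=5.0800 ← occupied
  → r_4 = 5.0800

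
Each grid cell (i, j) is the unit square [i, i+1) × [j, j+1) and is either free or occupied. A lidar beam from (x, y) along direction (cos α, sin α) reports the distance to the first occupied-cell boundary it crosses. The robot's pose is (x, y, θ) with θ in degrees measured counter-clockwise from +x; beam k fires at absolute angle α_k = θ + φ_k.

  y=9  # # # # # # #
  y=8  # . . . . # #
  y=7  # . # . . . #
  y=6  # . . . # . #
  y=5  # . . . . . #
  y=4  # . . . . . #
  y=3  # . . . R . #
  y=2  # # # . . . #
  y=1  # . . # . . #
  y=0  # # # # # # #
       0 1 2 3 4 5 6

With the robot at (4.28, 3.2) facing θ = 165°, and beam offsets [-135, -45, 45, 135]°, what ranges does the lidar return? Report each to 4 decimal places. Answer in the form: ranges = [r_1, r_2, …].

ranges = [1.9861, 4.3879, 1.4780, 2.5403]

beam 1: φ=-135°, α=30°
  dir = (cos 30°, sin 30°) = (0.8660, 0.5000); from cell (4,3)
  next x-line at t=0.8314, next y-line at t=1.6000; Δt_x=1.1547, Δt_y=2.0000
    x: enter (5,3) at t=0.8314
    y: enter (5,4) at t=1.6000
    x: enter (6,4) at t=1.9861 ← occupied
  → r_1 = 1.9861
beam 2: φ=-45°, α=120°
  dir = (cos 120°, sin 120°) = (-0.5000, 0.8660); from cell (4,3)
  next x-line at t=0.5600, next y-line at t=0.9238; Δt_x=2.0000, Δt_y=1.1547
    x: enter (3,3) at t=0.5600
    y: enter (3,4) at t=0.9238
    y: enter (3,5) at t=2.0785
    x: enter (2,5) at t=2.5600
    y: enter (2,6) at t=3.2332
    y: enter (2,7) at t=4.3879 ← occupied
  → r_2 = 4.3879
beam 3: φ=45°, α=210°
  dir = (cos 210°, sin 210°) = (-0.8660, -0.5000); from cell (4,3)
  next x-line at t=0.3233, next y-line at t=0.4000; Δt_x=1.1547, Δt_y=2.0000
    x: enter (3,3) at t=0.3233
    y: enter (3,2) at t=0.4000
    x: enter (2,2) at t=1.4780 ← occupied
  → r_3 = 1.4780
beam 4: φ=135°, α=300°
  dir = (cos 300°, sin 300°) = (0.5000, -0.8660); from cell (4,3)
  next x-line at t=1.4400, next y-line at t=0.2309; Δt_x=2.0000, Δt_y=1.1547
    y: enter (4,2) at t=0.2309
    y: enter (4,1) at t=1.3856
    x: enter (5,1) at t=1.4400
    y: enter (5,0) at t=2.5403 ← occupied
  → r_4 = 2.5403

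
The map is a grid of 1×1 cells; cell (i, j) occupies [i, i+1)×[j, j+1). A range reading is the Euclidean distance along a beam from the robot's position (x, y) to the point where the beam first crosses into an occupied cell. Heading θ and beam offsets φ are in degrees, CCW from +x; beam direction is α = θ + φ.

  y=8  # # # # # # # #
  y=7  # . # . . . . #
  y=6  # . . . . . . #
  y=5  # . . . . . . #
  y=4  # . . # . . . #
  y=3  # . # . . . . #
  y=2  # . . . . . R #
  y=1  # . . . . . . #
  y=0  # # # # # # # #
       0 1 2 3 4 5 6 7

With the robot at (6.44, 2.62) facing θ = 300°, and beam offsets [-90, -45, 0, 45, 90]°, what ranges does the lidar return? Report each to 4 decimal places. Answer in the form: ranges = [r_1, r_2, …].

ranges = [3.2400, 1.6771, 1.1200, 0.5798, 0.6466]

beam 1: φ=-90°, α=210°
  cosα=-0.8660 sinα=-0.5000 | (6,2) | tMaxX 0.5081 tMaxY 1.2400 | tΔX 1.1547 tΔY 2.0000
    t=0.5081 [x] (5,2)
    t=1.2400 [y] (5,1)
    t=1.6628 [x] (4,1)
    t=2.8175 [x] (3,1)
    t=3.2400 [y] (3,0) — stop
  → r_1 = 3.2400
beam 2: φ=-45°, α=255°
  cosα=-0.2588 sinα=-0.9659 | (6,2) | tMaxX 1.7000 tMaxY 0.6419 | tΔX 3.8637 tΔY 1.0353
    t=0.6419 [y] (6,1)
    t=1.6771 [y] (6,0) — stop
  → r_2 = 1.6771
beam 3: φ=0°, α=300°
  cosα=0.5000 sinα=-0.8660 | (6,2) | tMaxX 1.1200 tMaxY 0.7159 | tΔX 2.0000 tΔY 1.1547
    t=0.7159 [y] (6,1)
    t=1.1200 [x] (7,1) — stop
  → r_3 = 1.1200
beam 4: φ=45°, α=345°
  cosα=0.9659 sinα=-0.2588 | (6,2) | tMaxX 0.5798 tMaxY 2.3955 | tΔX 1.0353 tΔY 3.8637
    t=0.5798 [x] (7,2) — stop
  → r_4 = 0.5798
beam 5: φ=90°, α=30°
  cosα=0.8660 sinα=0.5000 | (6,2) | tMaxX 0.6466 tMaxY 0.7600 | tΔX 1.1547 tΔY 2.0000
    t=0.6466 [x] (7,2) — stop
  → r_5 = 0.6466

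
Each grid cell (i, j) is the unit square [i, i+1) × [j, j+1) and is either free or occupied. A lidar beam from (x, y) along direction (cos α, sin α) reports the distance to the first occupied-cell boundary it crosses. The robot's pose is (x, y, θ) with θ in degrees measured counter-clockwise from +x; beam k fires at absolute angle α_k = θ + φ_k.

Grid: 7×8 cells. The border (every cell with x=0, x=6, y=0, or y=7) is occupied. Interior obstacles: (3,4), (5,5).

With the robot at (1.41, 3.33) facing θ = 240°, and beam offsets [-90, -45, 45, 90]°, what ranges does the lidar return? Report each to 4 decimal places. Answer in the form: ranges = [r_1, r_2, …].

ranges = [0.4734, 0.4245, 2.4122, 4.6600]

beam 1: φ=-90°, α=150°
  dir = (cos 150°, sin 150°) = (-0.8660, 0.5000); from cell (1,3)
  next x-line at t=0.4734, next y-line at t=1.3400; Δt_x=1.1547, Δt_y=2.0000
    x: enter (0,3) at t=0.4734 ← occupied
  → r_1 = 0.4734
beam 2: φ=-45°, α=195°
  dir = (cos 195°, sin 195°) = (-0.9659, -0.2588); from cell (1,3)
  next x-line at t=0.4245, next y-line at t=1.2750; Δt_x=1.0353, Δt_y=3.8637
    x: enter (0,3) at t=0.4245 ← occupied
  → r_2 = 0.4245
beam 3: φ=45°, α=285°
  dir = (cos 285°, sin 285°) = (0.2588, -0.9659); from cell (1,3)
  next x-line at t=2.2796, next y-line at t=0.3416; Δt_x=3.8637, Δt_y=1.0353
    y: enter (1,2) at t=0.3416
    y: enter (1,1) at t=1.3769
    x: enter (2,1) at t=2.2796
    y: enter (2,0) at t=2.4122 ← occupied
  → r_3 = 2.4122
beam 4: φ=90°, α=330°
  dir = (cos 330°, sin 330°) = (0.8660, -0.5000); from cell (1,3)
  next x-line at t=0.6813, next y-line at t=0.6600; Δt_x=1.1547, Δt_y=2.0000
    y: enter (1,2) at t=0.6600
    x: enter (2,2) at t=0.6813
    x: enter (3,2) at t=1.8360
    y: enter (3,1) at t=2.6600
    x: enter (4,1) at t=2.9907
    x: enter (5,1) at t=4.1454
    y: enter (5,0) at t=4.6600 ← occupied
  → r_4 = 4.6600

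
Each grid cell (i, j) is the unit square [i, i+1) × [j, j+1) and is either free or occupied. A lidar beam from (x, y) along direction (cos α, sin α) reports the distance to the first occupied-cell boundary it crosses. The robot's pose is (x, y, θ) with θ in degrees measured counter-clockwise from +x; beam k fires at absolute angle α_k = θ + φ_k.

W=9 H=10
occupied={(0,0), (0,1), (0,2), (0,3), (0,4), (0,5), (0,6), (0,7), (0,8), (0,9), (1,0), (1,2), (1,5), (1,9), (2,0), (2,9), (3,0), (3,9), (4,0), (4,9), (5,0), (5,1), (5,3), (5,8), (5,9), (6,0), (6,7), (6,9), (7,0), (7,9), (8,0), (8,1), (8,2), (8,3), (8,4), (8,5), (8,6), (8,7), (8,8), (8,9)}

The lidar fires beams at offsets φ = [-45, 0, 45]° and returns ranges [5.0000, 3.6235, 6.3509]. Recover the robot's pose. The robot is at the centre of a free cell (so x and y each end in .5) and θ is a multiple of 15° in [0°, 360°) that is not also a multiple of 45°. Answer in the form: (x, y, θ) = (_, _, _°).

Enumerate (i+0.5, j+0.5, θ) over the 50 free cells and 16 admissible headings. For each, cast all 3 beams and compare to the given ranges.
  (4.5, 8.5, 300°): beam 1 = 7.7646 ≠ 5.0000 ✗
  (7.5, 3.5, 150°): beam 1 = 3.6235 ≠ 5.0000 ✗
  (3.5, 5.5, 285°): beam 1 = 3.0000 ≠ 5.0000 ✗
  (3.5, 5.5, 330°): beam 1 = 4.6587 ≠ 5.0000 ✗
  …
  (5.5, 6.5, 195°): r_1=5.0000, r_2=3.6235, r_3=6.3509 — all match ✓
No second candidate reproduces the full scan.

(x, y, θ) = (5.5, 6.5, 195°)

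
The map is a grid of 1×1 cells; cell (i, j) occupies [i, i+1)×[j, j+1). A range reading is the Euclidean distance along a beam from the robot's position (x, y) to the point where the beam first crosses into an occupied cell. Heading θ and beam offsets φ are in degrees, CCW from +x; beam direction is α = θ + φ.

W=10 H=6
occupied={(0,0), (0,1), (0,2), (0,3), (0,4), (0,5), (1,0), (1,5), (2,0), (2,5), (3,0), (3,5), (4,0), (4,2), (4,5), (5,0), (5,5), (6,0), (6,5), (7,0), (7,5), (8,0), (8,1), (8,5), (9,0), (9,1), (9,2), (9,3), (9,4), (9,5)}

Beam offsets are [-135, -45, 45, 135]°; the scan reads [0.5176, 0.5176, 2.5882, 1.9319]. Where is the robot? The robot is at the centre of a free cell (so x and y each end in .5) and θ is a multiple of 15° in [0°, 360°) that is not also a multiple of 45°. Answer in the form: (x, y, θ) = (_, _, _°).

Candidates: 30 free-cell centres × 16 headings = 480 poses. Raycast each; keep the one whose scan matches to 4 dp.
  (6.5, 1.5, 210°): beam 1 = 3.6235 ≠ 0.5176 ✗
  (5.5, 2.5, 75°): beam 1 = 1.7321 ≠ 0.5176 ✗
  (2.5, 3.5, 285°): beam 1 = 1.7321 ≠ 0.5176 ✗
  (5.5, 4.5, 195°): beam 1 = 0.5774 ≠ 0.5176 ✗
  …
  (1.5, 1.5, 330°): r_1=0.5176, r_2=0.5176, r_3=2.5882, r_4=1.9319 — all match ✓
Only this pose fits every beam.

(x, y, θ) = (1.5, 1.5, 330°)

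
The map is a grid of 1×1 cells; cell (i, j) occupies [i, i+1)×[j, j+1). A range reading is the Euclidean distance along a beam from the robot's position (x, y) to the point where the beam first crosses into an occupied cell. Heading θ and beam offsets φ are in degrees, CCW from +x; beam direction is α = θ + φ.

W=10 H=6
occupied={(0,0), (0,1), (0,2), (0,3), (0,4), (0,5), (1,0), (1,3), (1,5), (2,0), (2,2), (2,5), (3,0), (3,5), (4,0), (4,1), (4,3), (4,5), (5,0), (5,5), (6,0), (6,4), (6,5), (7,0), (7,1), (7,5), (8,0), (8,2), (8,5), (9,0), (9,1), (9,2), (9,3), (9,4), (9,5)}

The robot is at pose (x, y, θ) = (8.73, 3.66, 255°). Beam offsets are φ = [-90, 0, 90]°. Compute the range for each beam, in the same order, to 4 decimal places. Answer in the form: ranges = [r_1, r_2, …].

beam 1: φ=-90°, α=165°
  d=(-0.9659,0.2588)  start (8,3)  tX=0.7558 tY=1.3137  stride 1/|dx|=1.0353 1/|dy|=3.8637
    cross x-line → (7,3), t=0.7558
    cross y-line → (7,4), t=1.3137
    cross x-line → (6,4), t=1.7910 (wall)
  → r_1 = 1.7910
beam 2: φ=0°, α=255°
  d=(-0.2588,-0.9659)  start (8,3)  tX=2.8205 tY=0.6833  stride 1/|dx|=3.8637 1/|dy|=1.0353
    cross y-line → (8,2), t=0.6833 (wall)
  → r_2 = 0.6833
beam 3: φ=90°, α=345°
  d=(0.9659,-0.2588)  start (8,3)  tX=0.2795 tY=2.5500  stride 1/|dx|=1.0353 1/|dy|=3.8637
    cross x-line → (9,3), t=0.2795 (wall)
  → r_3 = 0.2795

ranges = [1.7910, 0.6833, 0.2795]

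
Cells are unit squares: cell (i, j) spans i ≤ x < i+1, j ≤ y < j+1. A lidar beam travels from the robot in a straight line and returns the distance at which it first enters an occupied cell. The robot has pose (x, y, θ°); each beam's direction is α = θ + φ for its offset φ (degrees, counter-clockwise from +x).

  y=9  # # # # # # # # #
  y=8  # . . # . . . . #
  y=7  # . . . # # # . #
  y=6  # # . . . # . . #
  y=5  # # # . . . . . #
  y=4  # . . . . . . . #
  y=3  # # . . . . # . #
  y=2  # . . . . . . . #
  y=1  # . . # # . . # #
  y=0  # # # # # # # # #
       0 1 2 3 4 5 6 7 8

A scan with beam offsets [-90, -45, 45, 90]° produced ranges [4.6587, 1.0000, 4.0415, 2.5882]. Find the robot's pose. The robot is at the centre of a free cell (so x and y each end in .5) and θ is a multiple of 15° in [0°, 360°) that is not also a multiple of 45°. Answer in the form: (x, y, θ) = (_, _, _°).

(x, y, θ) = (3.5, 4.5, 195°)

Candidates: 43 free-cell centres × 16 headings = 688 poses. Raycast each; keep the one whose scan matches to 4 dp.
  (4.5, 6.5, 150°): beam 1 = 0.5774 ≠ 4.6587 ✗
  (6.5, 8.5, 300°): beam 1 = 1.0000 ≠ 4.6587 ✗
  (4.5, 5.5, 105°): beam 1 = 3.6235 ≠ 4.6587 ✗
  (3.5, 2.5, 210°): beam 1 = 2.8868 ≠ 4.6587 ✗
  …
  (3.5, 4.5, 195°): r_1=4.6587, r_2=1.0000, r_3=4.0415, r_4=2.5882 — all match ✓
Only this pose fits every beam.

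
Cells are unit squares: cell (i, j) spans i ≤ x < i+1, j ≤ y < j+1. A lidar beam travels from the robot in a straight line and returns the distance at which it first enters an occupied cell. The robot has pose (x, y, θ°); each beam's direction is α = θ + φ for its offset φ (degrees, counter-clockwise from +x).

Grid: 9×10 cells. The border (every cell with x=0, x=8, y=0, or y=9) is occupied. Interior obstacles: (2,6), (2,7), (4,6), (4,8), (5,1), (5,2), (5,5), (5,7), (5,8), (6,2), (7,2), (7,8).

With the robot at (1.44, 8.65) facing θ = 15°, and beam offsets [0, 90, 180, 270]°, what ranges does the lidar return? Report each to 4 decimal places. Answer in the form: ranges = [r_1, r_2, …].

ranges = [1.3523, 0.3623, 0.4555, 2.1637]

beam 1: φ=0°, α=15°
  cosα=0.9659 sinα=0.2588 | (1,8) | tMaxX 0.5798 tMaxY 1.3523 | tΔX 1.0353 tΔY 3.8637
    t=0.5798 [x] (2,8)
    t=1.3523 [y] (2,9) — stop
  → r_1 = 1.3523
beam 2: φ=90°, α=105°
  cosα=-0.2588 sinα=0.9659 | (1,8) | tMaxX 1.7000 tMaxY 0.3623 | tΔX 3.8637 tΔY 1.0353
    t=0.3623 [y] (1,9) — stop
  → r_2 = 0.3623
beam 3: φ=180°, α=195°
  cosα=-0.9659 sinα=-0.2588 | (1,8) | tMaxX 0.4555 tMaxY 2.5114 | tΔX 1.0353 tΔY 3.8637
    t=0.4555 [x] (0,8) — stop
  → r_3 = 0.4555
beam 4: φ=270°, α=285°
  cosα=0.2588 sinα=-0.9659 | (1,8) | tMaxX 2.1637 tMaxY 0.6729 | tΔX 3.8637 tΔY 1.0353
    t=0.6729 [y] (1,7)
    t=1.7082 [y] (1,6)
    t=2.1637 [x] (2,6) — stop
  → r_4 = 2.1637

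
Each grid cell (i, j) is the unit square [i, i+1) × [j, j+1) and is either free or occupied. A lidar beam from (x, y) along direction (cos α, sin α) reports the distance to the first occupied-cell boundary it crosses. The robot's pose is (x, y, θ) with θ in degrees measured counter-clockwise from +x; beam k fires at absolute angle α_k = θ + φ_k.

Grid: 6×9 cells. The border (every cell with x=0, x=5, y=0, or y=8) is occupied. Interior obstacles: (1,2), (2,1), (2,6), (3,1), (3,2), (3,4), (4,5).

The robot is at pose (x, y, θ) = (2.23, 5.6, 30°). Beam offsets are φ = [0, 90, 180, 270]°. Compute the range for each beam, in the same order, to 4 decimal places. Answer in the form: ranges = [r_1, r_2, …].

ranges = [0.8000, 2.4600, 1.4203, 1.5400]

beam 1: φ=0°, α=30°
  d=(0.8660,0.5000)  start (2,5)  tX=0.8891 tY=0.8000  stride 1/|dx|=1.1547 1/|dy|=2.0000
    cross y-line → (2,6), t=0.8000 (wall)
  → r_1 = 0.8000
beam 2: φ=90°, α=120°
  d=(-0.5000,0.8660)  start (2,5)  tX=0.4600 tY=0.4619  stride 1/|dx|=2.0000 1/|dy|=1.1547
    cross x-line → (1,5), t=0.4600
    cross y-line → (1,6), t=0.4619
    cross y-line → (1,7), t=1.6166
    cross x-line → (0,7), t=2.4600 (wall)
  → r_2 = 2.4600
beam 3: φ=180°, α=210°
  d=(-0.8660,-0.5000)  start (2,5)  tX=0.2656 tY=1.2000  stride 1/|dx|=1.1547 1/|dy|=2.0000
    cross x-line → (1,5), t=0.2656
    cross y-line → (1,4), t=1.2000
    cross x-line → (0,4), t=1.4203 (wall)
  → r_3 = 1.4203
beam 4: φ=270°, α=300°
  d=(0.5000,-0.8660)  start (2,5)  tX=1.5400 tY=0.6928  stride 1/|dx|=2.0000 1/|dy|=1.1547
    cross y-line → (2,4), t=0.6928
    cross x-line → (3,4), t=1.5400 (wall)
  → r_4 = 1.5400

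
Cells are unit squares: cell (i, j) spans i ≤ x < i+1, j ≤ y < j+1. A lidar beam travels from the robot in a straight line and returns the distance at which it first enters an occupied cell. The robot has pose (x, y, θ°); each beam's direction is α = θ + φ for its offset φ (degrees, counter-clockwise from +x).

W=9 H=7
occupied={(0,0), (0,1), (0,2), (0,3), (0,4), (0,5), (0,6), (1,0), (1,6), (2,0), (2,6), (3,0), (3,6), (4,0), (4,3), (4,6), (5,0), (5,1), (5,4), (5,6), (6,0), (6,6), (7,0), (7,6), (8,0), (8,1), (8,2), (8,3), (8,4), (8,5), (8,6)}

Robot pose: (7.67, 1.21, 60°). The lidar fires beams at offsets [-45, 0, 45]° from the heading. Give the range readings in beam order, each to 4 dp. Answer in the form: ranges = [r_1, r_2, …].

ranges = [0.3416, 0.6600, 4.9590]

beam 1: φ=-45°, α=15°
  cosα=0.9659 sinα=0.2588 | (7,1) | tMaxX 0.3416 tMaxY 3.0523 | tΔX 1.0353 tΔY 3.8637
    t=0.3416 [x] (8,1) — stop
  → r_1 = 0.3416
beam 2: φ=0°, α=60°
  cosα=0.5000 sinα=0.8660 | (7,1) | tMaxX 0.6600 tMaxY 0.9122 | tΔX 2.0000 tΔY 1.1547
    t=0.6600 [x] (8,1) — stop
  → r_2 = 0.6600
beam 3: φ=45°, α=105°
  cosα=-0.2588 sinα=0.9659 | (7,1) | tMaxX 2.5887 tMaxY 0.8179 | tΔX 3.8637 tΔY 1.0353
    t=0.8179 [y] (7,2)
    t=1.8531 [y] (7,3)
    t=2.5887 [x] (6,3)
    t=2.8884 [y] (6,4)
    t=3.9237 [y] (6,5)
    t=4.9590 [y] (6,6) — stop
  → r_3 = 4.9590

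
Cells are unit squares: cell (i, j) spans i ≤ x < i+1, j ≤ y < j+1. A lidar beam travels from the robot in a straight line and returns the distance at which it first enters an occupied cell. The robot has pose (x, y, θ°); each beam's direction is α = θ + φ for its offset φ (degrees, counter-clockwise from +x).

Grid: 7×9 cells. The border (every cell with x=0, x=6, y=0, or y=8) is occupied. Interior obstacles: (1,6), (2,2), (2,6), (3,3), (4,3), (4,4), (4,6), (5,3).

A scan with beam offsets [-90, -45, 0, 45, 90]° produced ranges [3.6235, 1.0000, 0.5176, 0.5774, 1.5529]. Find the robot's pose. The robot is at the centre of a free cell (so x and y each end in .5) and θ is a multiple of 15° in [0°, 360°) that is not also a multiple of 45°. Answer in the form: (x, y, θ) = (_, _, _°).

The pose lattice has 27·16 = 432 candidates. Test each by forward raycasting.
  (4.5, 5.5, 300°): beam 1 = 4.0415 ≠ 3.6235 ✗
  (5.5, 4.5, 15°): beam 1 = 0.5176 ≠ 3.6235 ✗
  (1.5, 7.5, 255°): beam 1 = 0.5176 ≠ 3.6235 ✗
  …
  (1.5, 2.5, 165°): r_1=3.6235, r_2=1.0000, r_3=0.5176, r_4=0.5774, r_5=1.5529 — all match ✓
Only this pose fits every beam.

(x, y, θ) = (1.5, 2.5, 165°)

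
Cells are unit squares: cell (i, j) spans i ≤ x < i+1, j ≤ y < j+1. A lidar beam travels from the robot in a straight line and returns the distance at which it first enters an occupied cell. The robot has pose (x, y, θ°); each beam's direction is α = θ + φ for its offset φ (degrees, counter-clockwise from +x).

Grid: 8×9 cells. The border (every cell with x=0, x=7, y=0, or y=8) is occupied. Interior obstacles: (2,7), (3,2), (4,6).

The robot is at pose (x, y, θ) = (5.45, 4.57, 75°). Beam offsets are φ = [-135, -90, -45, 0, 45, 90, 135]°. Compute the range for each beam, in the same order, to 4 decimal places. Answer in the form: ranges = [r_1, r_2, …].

ranges = [3.1000, 1.6047, 1.7898, 3.5510, 1.6512, 4.6070, 5.1384]

beam 1: φ=-135°, α=300°
  direction (0.5000, -0.8660); cell (5,4); t to first gridline: x 1.1000, y 0.6582 (then +2.0000 / +1.1547)
    (5,3) via y @ 0.6582
    (6,3) via x @ 1.1000
    (6,2) via y @ 1.8129
    (6,1) via y @ 2.9676
    (7,1) via x @ 3.1000  # hit
  → r_1 = 3.1000
beam 2: φ=-90°, α=345°
  direction (0.9659, -0.2588); cell (5,4); t to first gridline: x 0.5694, y 2.2023 (then +1.0353 / +3.8637)
    (6,4) via x @ 0.5694
    (7,4) via x @ 1.6047  # hit
  → r_2 = 1.6047
beam 3: φ=-45°, α=30°
  direction (0.8660, 0.5000); cell (5,4); t to first gridline: x 0.6351, y 0.8600 (then +1.1547 / +2.0000)
    (6,4) via x @ 0.6351
    (6,5) via y @ 0.8600
    (7,5) via x @ 1.7898  # hit
  → r_3 = 1.7898
beam 4: φ=0°, α=75°
  direction (0.2588, 0.9659); cell (5,4); t to first gridline: x 2.1250, y 0.4452 (then +3.8637 / +1.0353)
    (5,5) via y @ 0.4452
    (5,6) via y @ 1.4804
    (6,6) via x @ 2.1250
    (6,7) via y @ 2.5157
    (6,8) via y @ 3.5510  # hit
  → r_4 = 3.5510
beam 5: φ=45°, α=120°
  direction (-0.5000, 0.8660); cell (5,4); t to first gridline: x 0.9000, y 0.4965 (then +2.0000 / +1.1547)
    (5,5) via y @ 0.4965
    (4,5) via x @ 0.9000
    (4,6) via y @ 1.6512  # hit
  → r_5 = 1.6512
beam 6: φ=90°, α=165°
  direction (-0.9659, 0.2588); cell (5,4); t to first gridline: x 0.4659, y 1.6614 (then +1.0353 / +3.8637)
    (4,4) via x @ 0.4659
    (3,4) via x @ 1.5012
    (3,5) via y @ 1.6614
    (2,5) via x @ 2.5364
    (1,5) via x @ 3.5717
    (0,5) via x @ 4.6070  # hit
  → r_6 = 4.6070
beam 7: φ=135°, α=210°
  direction (-0.8660, -0.5000); cell (5,4); t to first gridline: x 0.5196, y 1.1400 (then +1.1547 / +2.0000)
    (4,4) via x @ 0.5196
    (4,3) via y @ 1.1400
    (3,3) via x @ 1.6743
    (2,3) via x @ 2.8290
    (2,2) via y @ 3.1400
    (1,2) via x @ 3.9837
    (0,2) via x @ 5.1384  # hit
  → r_7 = 5.1384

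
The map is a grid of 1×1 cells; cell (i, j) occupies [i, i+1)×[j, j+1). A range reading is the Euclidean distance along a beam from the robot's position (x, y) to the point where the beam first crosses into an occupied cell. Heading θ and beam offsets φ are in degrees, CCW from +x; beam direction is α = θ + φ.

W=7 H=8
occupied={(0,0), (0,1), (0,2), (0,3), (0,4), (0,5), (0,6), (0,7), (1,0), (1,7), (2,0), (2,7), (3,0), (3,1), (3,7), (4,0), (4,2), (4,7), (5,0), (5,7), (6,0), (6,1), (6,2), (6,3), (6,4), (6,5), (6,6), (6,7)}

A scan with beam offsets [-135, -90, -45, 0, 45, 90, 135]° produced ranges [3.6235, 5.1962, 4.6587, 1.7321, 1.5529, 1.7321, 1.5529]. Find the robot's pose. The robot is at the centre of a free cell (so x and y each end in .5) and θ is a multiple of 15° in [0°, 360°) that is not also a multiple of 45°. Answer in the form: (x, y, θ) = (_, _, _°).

Enumerate (i+0.5, j+0.5, θ) over the 28 free cells and 16 admissible headings. For each, cast all 7 beams and compare to the given ranges.
  (3.5, 3.5, 150°): beam 1 = 2.5882 ≠ 3.6235 ✗
  (5.5, 5.5, 195°): beam 1 = 1.0000 ≠ 3.6235 ✗
  (5.5, 1.5, 285°): beam 1 = 1.0000 ≠ 3.6235 ✗
  (1.5, 2.5, 240°): beam 1 = 1.9319 ≠ 3.6235 ✗
  …
  (4.5, 5.5, 330°): r_1=3.6235, r_2=5.1962, r_3=4.6587, r_4=1.7321, r_5=1.5529, r_6=1.7321, r_7=1.5529 — all match ✓
No second candidate reproduces the full scan.

(x, y, θ) = (4.5, 5.5, 330°)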